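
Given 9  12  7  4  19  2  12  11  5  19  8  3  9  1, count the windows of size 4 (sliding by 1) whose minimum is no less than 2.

10

9 12 7 4 → min 4  ≥ 2 ✓
12 7 4 19 → min 4  ≥ 2 ✓
7 4 19 2 → min 2  ≥ 2 ✓
4 19 2 12 → min 2  ≥ 2 ✓
19 2 12 11 → min 2  ≥ 2 ✓
2 12 11 5 → min 2  ≥ 2 ✓
12 11 5 19 → min 5  ≥ 2 ✓
11 5 19 8 → min 5  ≥ 2 ✓
5 19 8 3 → min 3  ≥ 2 ✓
19 8 3 9 → min 3  ≥ 2 ✓
8 3 9 1 → min 1
10 windows satisfy the condition.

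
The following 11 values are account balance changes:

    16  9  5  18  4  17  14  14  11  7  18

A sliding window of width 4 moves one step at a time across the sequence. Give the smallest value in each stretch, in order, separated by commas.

16 9 5 18 → min 5
9 5 18 4 → min 4
5 18 4 17 → min 4
18 4 17 14 → min 4
4 17 14 14 → min 4
17 14 14 11 → min 11
14 14 11 7 → min 7
14 11 7 18 → min 7

5, 4, 4, 4, 4, 11, 7, 7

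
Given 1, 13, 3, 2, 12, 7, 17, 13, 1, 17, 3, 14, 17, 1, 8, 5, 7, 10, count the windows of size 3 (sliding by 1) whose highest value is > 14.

9

[1, 13, 3] → max 13
[13, 3, 2] → max 13
[3, 2, 12] → max 12
[2, 12, 7] → max 12
[12, 7, 17] → max 17  > 14 ✓
[7, 17, 13] → max 17  > 14 ✓
[17, 13, 1] → max 17  > 14 ✓
[13, 1, 17] → max 17  > 14 ✓
[1, 17, 3] → max 17  > 14 ✓
[17, 3, 14] → max 17  > 14 ✓
[3, 14, 17] → max 17  > 14 ✓
[14, 17, 1] → max 17  > 14 ✓
[17, 1, 8] → max 17  > 14 ✓
[1, 8, 5] → max 8
[8, 5, 7] → max 8
[5, 7, 10] → max 10
9 windows satisfy the condition.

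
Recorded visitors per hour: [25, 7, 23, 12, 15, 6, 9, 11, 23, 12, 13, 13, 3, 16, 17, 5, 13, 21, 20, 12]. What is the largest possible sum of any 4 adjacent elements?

67

25 7 23 12 → sum 67
7 23 12 15 → sum 57
23 12 15 6 → sum 56
12 15 6 9 → sum 42
15 6 9 11 → sum 41
6 9 11 23 → sum 49
9 11 23 12 → sum 55
11 23 12 13 → sum 59
23 12 13 13 → sum 61
12 13 13 3 → sum 41
13 13 3 16 → sum 45
13 3 16 17 → sum 49
3 16 17 5 → sum 41
16 17 5 13 → sum 51
17 5 13 21 → sum 56
5 13 21 20 → sum 59
13 21 20 12 → sum 66
Largest of these is 67.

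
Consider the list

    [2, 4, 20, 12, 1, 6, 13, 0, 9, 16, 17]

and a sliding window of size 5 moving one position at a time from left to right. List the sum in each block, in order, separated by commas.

39, 43, 52, 32, 29, 44, 55

2 4 20 12 1 → sum 39
4 20 12 1 6 → sum 43
20 12 1 6 13 → sum 52
12 1 6 13 0 → sum 32
1 6 13 0 9 → sum 29
6 13 0 9 16 → sum 44
13 0 9 16 17 → sum 55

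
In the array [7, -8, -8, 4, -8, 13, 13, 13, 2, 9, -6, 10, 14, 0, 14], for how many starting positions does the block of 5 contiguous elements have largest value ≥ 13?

[7, -8, -8, 4, -8] → max 7
[-8, -8, 4, -8, 13] → max 13  ≥ 13 ✓
[-8, 4, -8, 13, 13] → max 13  ≥ 13 ✓
[4, -8, 13, 13, 13] → max 13  ≥ 13 ✓
[-8, 13, 13, 13, 2] → max 13  ≥ 13 ✓
[13, 13, 13, 2, 9] → max 13  ≥ 13 ✓
[13, 13, 2, 9, -6] → max 13  ≥ 13 ✓
[13, 2, 9, -6, 10] → max 13  ≥ 13 ✓
[2, 9, -6, 10, 14] → max 14  ≥ 13 ✓
[9, -6, 10, 14, 0] → max 14  ≥ 13 ✓
[-6, 10, 14, 0, 14] → max 14  ≥ 13 ✓
10 windows satisfy the condition.

10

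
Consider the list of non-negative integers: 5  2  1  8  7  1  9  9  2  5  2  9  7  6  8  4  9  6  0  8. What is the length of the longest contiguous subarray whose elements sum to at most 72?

13

Extend to the right; shrink from the left whenever the sum exceeds 72:
[5] sum 5 len 1
[5, 2] sum 7 len 2
[5, 2, 1] sum 8 len 3
[5, 2, 1, 8] sum 16 len 4
[5, 2, 1, 8, 7] sum 23 len 5
[5, 2, 1, 8, 7, 1] sum 24 len 6
[5, 2, 1, 8, 7, 1, 9] sum 33 len 7
[5, 2, 1, 8, 7, 1, 9, 9] sum 42 len 8
[5, 2, 1, 8, 7, 1, 9, 9, 2] sum 44 len 9
[5, 2, 1, 8, 7, 1, 9, 9, 2, 5] sum 49 len 10
[5, 2, 1, 8, 7, 1, 9, 9, 2, 5, 2] sum 51 len 11
[5, 2, 1, 8, 7, 1, 9, 9, 2, 5, 2, 9] sum 60 len 12
[5, 2, 1, 8, 7, 1, 9, 9, 2, 5, 2, 9, 7] sum 67 len 13
[2, 1, 8, 7, 1, 9, 9, 2, 5, 2, 9, 7, 6] sum 68 len 13
[7, 1, 9, 9, 2, 5, 2, 9, 7, 6, 8] sum 65 len 11
[7, 1, 9, 9, 2, 5, 2, 9, 7, 6, 8, 4] sum 69 len 12
[1, 9, 9, 2, 5, 2, 9, 7, 6, 8, 4, 9] sum 71 len 12
[9, 2, 5, 2, 9, 7, 6, 8, 4, 9, 6] sum 67 len 11
[9, 2, 5, 2, 9, 7, 6, 8, 4, 9, 6, 0] sum 67 len 12
[2, 5, 2, 9, 7, 6, 8, 4, 9, 6, 0, 8] sum 66 len 12
Longest length seen: 13.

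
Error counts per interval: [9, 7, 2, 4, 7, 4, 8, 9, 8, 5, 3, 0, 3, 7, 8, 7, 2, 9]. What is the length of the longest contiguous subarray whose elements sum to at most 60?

12

add 9: [9] sum 9, len 1
add 7: [9, 7] sum 16, len 2
add 2: [9, 7, 2] sum 18, len 3
add 4: [9, 7, 2, 4] sum 22, len 4
add 7: [9, 7, 2, 4, 7] sum 29, len 5
add 4: [9, 7, 2, 4, 7, 4] sum 33, len 6
add 8: [9, 7, 2, 4, 7, 4, 8] sum 41, len 7
add 9: [9, 7, 2, 4, 7, 4, 8, 9] sum 50, len 8
add 8: [9, 7, 2, 4, 7, 4, 8, 9, 8] sum 58, len 9
add 5: [7, 2, 4, 7, 4, 8, 9, 8, 5] sum 54, len 9
add 3: [7, 2, 4, 7, 4, 8, 9, 8, 5, 3] sum 57, len 10
add 0: [7, 2, 4, 7, 4, 8, 9, 8, 5, 3, 0] sum 57, len 11
add 3: [7, 2, 4, 7, 4, 8, 9, 8, 5, 3, 0, 3] sum 60, len 12
add 7: [2, 4, 7, 4, 8, 9, 8, 5, 3, 0, 3, 7] sum 60, len 12
add 8: [4, 8, 9, 8, 5, 3, 0, 3, 7, 8] sum 55, len 10
add 7: [8, 9, 8, 5, 3, 0, 3, 7, 8, 7] sum 58, len 10
add 2: [8, 9, 8, 5, 3, 0, 3, 7, 8, 7, 2] sum 60, len 11
add 9: [8, 5, 3, 0, 3, 7, 8, 7, 2, 9] sum 52, len 10
Longest length seen: 12.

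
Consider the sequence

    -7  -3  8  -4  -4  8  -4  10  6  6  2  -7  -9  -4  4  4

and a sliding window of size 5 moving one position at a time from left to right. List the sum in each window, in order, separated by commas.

[-7, -3, 8, -4, -4] → sum -10
[-3, 8, -4, -4, 8] → sum 5
[8, -4, -4, 8, -4] → sum 4
[-4, -4, 8, -4, 10] → sum 6
[-4, 8, -4, 10, 6] → sum 16
[8, -4, 10, 6, 6] → sum 26
[-4, 10, 6, 6, 2] → sum 20
[10, 6, 6, 2, -7] → sum 17
[6, 6, 2, -7, -9] → sum -2
[6, 2, -7, -9, -4] → sum -12
[2, -7, -9, -4, 4] → sum -14
[-7, -9, -4, 4, 4] → sum -12

-10, 5, 4, 6, 16, 26, 20, 17, -2, -12, -14, -12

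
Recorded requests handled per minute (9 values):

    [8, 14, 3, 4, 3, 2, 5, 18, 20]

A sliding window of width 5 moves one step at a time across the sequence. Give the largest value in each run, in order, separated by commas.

14, 14, 5, 18, 20

8 14 3 4 3 → max 14
14 3 4 3 2 → max 14
3 4 3 2 5 → max 5
4 3 2 5 18 → max 18
3 2 5 18 20 → max 20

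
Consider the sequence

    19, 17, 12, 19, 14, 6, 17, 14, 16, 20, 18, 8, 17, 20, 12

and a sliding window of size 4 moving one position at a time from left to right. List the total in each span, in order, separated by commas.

67, 62, 51, 56, 51, 53, 67, 68, 62, 63, 63, 57

(19, 17, 12, 19) → sum 67
(17, 12, 19, 14) → sum 62
(12, 19, 14, 6) → sum 51
(19, 14, 6, 17) → sum 56
(14, 6, 17, 14) → sum 51
(6, 17, 14, 16) → sum 53
(17, 14, 16, 20) → sum 67
(14, 16, 20, 18) → sum 68
(16, 20, 18, 8) → sum 62
(20, 18, 8, 17) → sum 63
(18, 8, 17, 20) → sum 63
(8, 17, 20, 12) → sum 57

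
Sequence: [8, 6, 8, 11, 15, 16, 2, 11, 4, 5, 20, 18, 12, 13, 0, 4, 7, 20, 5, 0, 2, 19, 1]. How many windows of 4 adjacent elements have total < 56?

(8, 6, 8, 11) → sum 33  < 56 ✓
(6, 8, 11, 15) → sum 40  < 56 ✓
(8, 11, 15, 16) → sum 50  < 56 ✓
(11, 15, 16, 2) → sum 44  < 56 ✓
(15, 16, 2, 11) → sum 44  < 56 ✓
(16, 2, 11, 4) → sum 33  < 56 ✓
(2, 11, 4, 5) → sum 22  < 56 ✓
(11, 4, 5, 20) → sum 40  < 56 ✓
(4, 5, 20, 18) → sum 47  < 56 ✓
(5, 20, 18, 12) → sum 55  < 56 ✓
(20, 18, 12, 13) → sum 63
(18, 12, 13, 0) → sum 43  < 56 ✓
(12, 13, 0, 4) → sum 29  < 56 ✓
(13, 0, 4, 7) → sum 24  < 56 ✓
(0, 4, 7, 20) → sum 31  < 56 ✓
(4, 7, 20, 5) → sum 36  < 56 ✓
(7, 20, 5, 0) → sum 32  < 56 ✓
(20, 5, 0, 2) → sum 27  < 56 ✓
(5, 0, 2, 19) → sum 26  < 56 ✓
(0, 2, 19, 1) → sum 22  < 56 ✓
19 windows satisfy the condition.

19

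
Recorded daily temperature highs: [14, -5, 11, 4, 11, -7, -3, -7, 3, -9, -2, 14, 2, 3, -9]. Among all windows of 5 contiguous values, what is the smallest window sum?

-23

14 -5 11 4 11 → sum 35
-5 11 4 11 -7 → sum 14
11 4 11 -7 -3 → sum 16
4 11 -7 -3 -7 → sum -2
11 -7 -3 -7 3 → sum -3
-7 -3 -7 3 -9 → sum -23
-3 -7 3 -9 -2 → sum -18
-7 3 -9 -2 14 → sum -1
3 -9 -2 14 2 → sum 8
-9 -2 14 2 3 → sum 8
-2 14 2 3 -9 → sum 8
Smallest of these is -23.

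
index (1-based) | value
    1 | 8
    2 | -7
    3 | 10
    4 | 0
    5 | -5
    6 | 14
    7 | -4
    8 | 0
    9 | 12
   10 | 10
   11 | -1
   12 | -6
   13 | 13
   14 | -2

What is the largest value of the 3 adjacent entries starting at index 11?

Elements at indices 11..13: -1, -6, 13
max(-1, -6, 13) = 13

13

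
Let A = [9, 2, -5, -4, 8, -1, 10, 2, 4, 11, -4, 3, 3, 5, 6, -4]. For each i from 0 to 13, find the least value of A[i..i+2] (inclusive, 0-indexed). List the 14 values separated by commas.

(9, 2, -5) → min -5
(2, -5, -4) → min -5
(-5, -4, 8) → min -5
(-4, 8, -1) → min -4
(8, -1, 10) → min -1
(-1, 10, 2) → min -1
(10, 2, 4) → min 2
(2, 4, 11) → min 2
(4, 11, -4) → min -4
(11, -4, 3) → min -4
(-4, 3, 3) → min -4
(3, 3, 5) → min 3
(3, 5, 6) → min 3
(5, 6, -4) → min -4

-5, -5, -5, -4, -1, -1, 2, 2, -4, -4, -4, 3, 3, -4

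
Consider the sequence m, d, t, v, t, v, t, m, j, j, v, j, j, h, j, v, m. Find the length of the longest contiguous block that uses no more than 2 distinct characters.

add m: window [m] (1 distinct), len 1
add d: window [m, d] (2 distinct), len 2
add t: window [d, t] (2 distinct), len 2
add v: window [t, v] (2 distinct), len 2
add t: window [t, v, t] (2 distinct), len 3
add v: window [t, v, t, v] (2 distinct), len 4
add t: window [t, v, t, v, t] (2 distinct), len 5
add m: window [t, m] (2 distinct), len 2
add j: window [m, j] (2 distinct), len 2
add j: window [m, j, j] (2 distinct), len 3
add v: window [j, j, v] (2 distinct), len 3
add j: window [j, j, v, j] (2 distinct), len 4
add j: window [j, j, v, j, j] (2 distinct), len 5
add h: window [j, j, h] (2 distinct), len 3
add j: window [j, j, h, j] (2 distinct), len 4
add v: window [j, v] (2 distinct), len 2
add m: window [v, m] (2 distinct), len 2
Longest length with ≤2 distinct: 5.

5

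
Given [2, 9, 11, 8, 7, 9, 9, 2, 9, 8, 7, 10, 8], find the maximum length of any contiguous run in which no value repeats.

[2] len 1
[2, 9] len 2
[2, 9, 11] len 3
[2, 9, 11, 8] len 4
[2, 9, 11, 8, 7] len 5
[11, 8, 7, 9] len 4
[9] len 1
[9, 2] len 2
[2, 9] len 2
[2, 9, 8] len 3
[2, 9, 8, 7] len 4
[2, 9, 8, 7, 10] len 5
[7, 10, 8] len 3
Longest all-distinct length: 5.

5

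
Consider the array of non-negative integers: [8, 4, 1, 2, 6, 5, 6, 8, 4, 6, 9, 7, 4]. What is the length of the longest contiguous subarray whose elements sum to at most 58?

11

[8] sum 8 len 1
[8, 4] sum 12 len 2
[8, 4, 1] sum 13 len 3
[8, 4, 1, 2] sum 15 len 4
[8, 4, 1, 2, 6] sum 21 len 5
[8, 4, 1, 2, 6, 5] sum 26 len 6
[8, 4, 1, 2, 6, 5, 6] sum 32 len 7
[8, 4, 1, 2, 6, 5, 6, 8] sum 40 len 8
[8, 4, 1, 2, 6, 5, 6, 8, 4] sum 44 len 9
[8, 4, 1, 2, 6, 5, 6, 8, 4, 6] sum 50 len 10
[4, 1, 2, 6, 5, 6, 8, 4, 6, 9] sum 51 len 10
[4, 1, 2, 6, 5, 6, 8, 4, 6, 9, 7] sum 58 len 11
[1, 2, 6, 5, 6, 8, 4, 6, 9, 7, 4] sum 58 len 11
Longest length seen: 11.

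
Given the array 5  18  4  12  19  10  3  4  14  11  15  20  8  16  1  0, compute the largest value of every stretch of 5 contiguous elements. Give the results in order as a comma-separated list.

19, 19, 19, 19, 19, 14, 15, 20, 20, 20, 20, 20

(5, 18, 4, 12, 19) → max 19
(18, 4, 12, 19, 10) → max 19
(4, 12, 19, 10, 3) → max 19
(12, 19, 10, 3, 4) → max 19
(19, 10, 3, 4, 14) → max 19
(10, 3, 4, 14, 11) → max 14
(3, 4, 14, 11, 15) → max 15
(4, 14, 11, 15, 20) → max 20
(14, 11, 15, 20, 8) → max 20
(11, 15, 20, 8, 16) → max 20
(15, 20, 8, 16, 1) → max 20
(20, 8, 16, 1, 0) → max 20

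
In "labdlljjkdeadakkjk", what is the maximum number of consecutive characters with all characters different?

[l] len 1
[l, a] len 2
[l, a, b] len 3
[l, a, b, d] len 4
[a, b, d, l] len 4
[l] len 1
[l, j] len 2
[j] len 1
[j, k] len 2
[j, k, d] len 3
[j, k, d, e] len 4
[j, k, d, e, a] len 5
[e, a, d] len 3
[d, a] len 2
[d, a, k] len 3
[k] len 1
[k, j] len 2
[j, k] len 2
Longest all-distinct length: 5.

5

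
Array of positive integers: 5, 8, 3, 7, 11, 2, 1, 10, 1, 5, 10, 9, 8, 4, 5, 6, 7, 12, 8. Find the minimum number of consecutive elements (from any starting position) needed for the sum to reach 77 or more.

add 5: running sum 5 < 77
add 8: running sum 13 < 77
add 3: running sum 16 < 77
add 7: running sum 23 < 77
add 11: running sum 34 < 77
add 2: running sum 36 < 77
add 1: running sum 37 < 77
add 10: running sum 47 < 77
add 1: running sum 48 < 77
add 5: running sum 53 < 77
add 10: running sum 63 < 77
add 9: running sum 72 < 77
end 12: [5, 8, 3, 7, 11, 2, 1, 10, 1, 5, 10, 9, 8] sum 80, len 13
end 13: [8, 3, 7, 11, 2, 1, 10, 1, 5, 10, 9, 8, 4] sum 79, len 13
end 14: [8, 3, 7, 11, 2, 1, 10, 1, 5, 10, 9, 8, 4, 5] sum 84, len 14
end 15: [7, 11, 2, 1, 10, 1, 5, 10, 9, 8, 4, 5, 6] sum 79, len 13
end 16: [11, 2, 1, 10, 1, 5, 10, 9, 8, 4, 5, 6, 7] sum 79, len 13
end 17: [10, 1, 5, 10, 9, 8, 4, 5, 6, 7, 12] sum 77, len 11
end 18: [10, 1, 5, 10, 9, 8, 4, 5, 6, 7, 12, 8] sum 85, len 12
Shortest qualifying length: 11.

11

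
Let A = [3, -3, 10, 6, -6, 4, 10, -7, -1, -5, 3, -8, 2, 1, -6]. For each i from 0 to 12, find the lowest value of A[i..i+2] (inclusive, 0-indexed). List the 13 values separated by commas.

[3, -3, 10] → min -3
[-3, 10, 6] → min -3
[10, 6, -6] → min -6
[6, -6, 4] → min -6
[-6, 4, 10] → min -6
[4, 10, -7] → min -7
[10, -7, -1] → min -7
[-7, -1, -5] → min -7
[-1, -5, 3] → min -5
[-5, 3, -8] → min -8
[3, -8, 2] → min -8
[-8, 2, 1] → min -8
[2, 1, -6] → min -6

-3, -3, -6, -6, -6, -7, -7, -7, -5, -8, -8, -8, -6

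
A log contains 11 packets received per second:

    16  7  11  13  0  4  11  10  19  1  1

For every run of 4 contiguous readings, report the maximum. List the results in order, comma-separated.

Sliding a size-4 window across the 11 values:
16 7 11 13 → max 16
7 11 13 0 → max 13
11 13 0 4 → max 13
13 0 4 11 → max 13
0 4 11 10 → max 11
4 11 10 19 → max 19
11 10 19 1 → max 19
10 19 1 1 → max 19

16, 13, 13, 13, 11, 19, 19, 19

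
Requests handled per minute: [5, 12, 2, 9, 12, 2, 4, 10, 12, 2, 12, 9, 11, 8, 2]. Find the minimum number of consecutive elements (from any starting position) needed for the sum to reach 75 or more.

add 5: running sum 5 < 75
add 12: running sum 17 < 75
add 2: running sum 19 < 75
add 9: running sum 28 < 75
add 12: running sum 40 < 75
add 2: running sum 42 < 75
add 4: running sum 46 < 75
add 10: running sum 56 < 75
add 12: running sum 68 < 75
add 2: running sum 70 < 75
end 10: [12, 2, 9, 12, 2, 4, 10, 12, 2, 12] sum 77, len 10
end 11: [12, 2, 9, 12, 2, 4, 10, 12, 2, 12, 9] sum 86, len 11
end 12: [9, 12, 2, 4, 10, 12, 2, 12, 9, 11] sum 83, len 10
end 13: [12, 2, 4, 10, 12, 2, 12, 9, 11, 8] sum 82, len 10
end 14: [12, 2, 4, 10, 12, 2, 12, 9, 11, 8, 2] sum 84, len 11
Shortest qualifying length: 10.

10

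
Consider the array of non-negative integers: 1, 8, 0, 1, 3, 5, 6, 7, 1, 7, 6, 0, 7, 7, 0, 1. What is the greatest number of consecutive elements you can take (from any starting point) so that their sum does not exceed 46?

Extend to the right; shrink from the left whenever the sum exceeds 46:
[1] sum 1 len 1
[1, 8] sum 9 len 2
[1, 8, 0] sum 9 len 3
[1, 8, 0, 1] sum 10 len 4
[1, 8, 0, 1, 3] sum 13 len 5
[1, 8, 0, 1, 3, 5] sum 18 len 6
[1, 8, 0, 1, 3, 5, 6] sum 24 len 7
[1, 8, 0, 1, 3, 5, 6, 7] sum 31 len 8
[1, 8, 0, 1, 3, 5, 6, 7, 1] sum 32 len 9
[1, 8, 0, 1, 3, 5, 6, 7, 1, 7] sum 39 len 10
[1, 8, 0, 1, 3, 5, 6, 7, 1, 7, 6] sum 45 len 11
[1, 8, 0, 1, 3, 5, 6, 7, 1, 7, 6, 0] sum 45 len 12
[0, 1, 3, 5, 6, 7, 1, 7, 6, 0, 7] sum 43 len 11
[5, 6, 7, 1, 7, 6, 0, 7, 7] sum 46 len 9
[5, 6, 7, 1, 7, 6, 0, 7, 7, 0] sum 46 len 10
[6, 7, 1, 7, 6, 0, 7, 7, 0, 1] sum 42 len 10
Longest length seen: 12.

12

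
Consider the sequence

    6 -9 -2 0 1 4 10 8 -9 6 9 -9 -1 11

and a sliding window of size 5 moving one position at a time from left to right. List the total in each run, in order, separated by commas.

-4, -6, 13, 23, 14, 19, 24, 5, -4, 16

[6, -9, -2, 0, 1] → sum -4
[-9, -2, 0, 1, 4] → sum -6
[-2, 0, 1, 4, 10] → sum 13
[0, 1, 4, 10, 8] → sum 23
[1, 4, 10, 8, -9] → sum 14
[4, 10, 8, -9, 6] → sum 19
[10, 8, -9, 6, 9] → sum 24
[8, -9, 6, 9, -9] → sum 5
[-9, 6, 9, -9, -1] → sum -4
[6, 9, -9, -1, 11] → sum 16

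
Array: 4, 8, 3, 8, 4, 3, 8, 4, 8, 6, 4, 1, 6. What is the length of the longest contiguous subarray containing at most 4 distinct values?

[4] 1 distinct, len 1
[4, 8] 2 distinct, len 2
[4, 8, 3] 3 distinct, len 3
[4, 8, 3, 8] 3 distinct, len 4
[4, 8, 3, 8, 4] 3 distinct, len 5
[4, 8, 3, 8, 4, 3] 3 distinct, len 6
[4, 8, 3, 8, 4, 3, 8] 3 distinct, len 7
[4, 8, 3, 8, 4, 3, 8, 4] 3 distinct, len 8
[4, 8, 3, 8, 4, 3, 8, 4, 8] 3 distinct, len 9
[4, 8, 3, 8, 4, 3, 8, 4, 8, 6] 4 distinct, len 10
[4, 8, 3, 8, 4, 3, 8, 4, 8, 6, 4] 4 distinct, len 11
[8, 4, 8, 6, 4, 1] 4 distinct, len 6
[8, 4, 8, 6, 4, 1, 6] 4 distinct, len 7
Longest length with ≤4 distinct: 11.

11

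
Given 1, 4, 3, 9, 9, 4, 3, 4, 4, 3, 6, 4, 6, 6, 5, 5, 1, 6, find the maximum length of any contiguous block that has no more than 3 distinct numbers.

9

[1] 1 distinct, len 1
[1, 4] 2 distinct, len 2
[1, 4, 3] 3 distinct, len 3
[4, 3, 9] 3 distinct, len 3
[4, 3, 9, 9] 3 distinct, len 4
[4, 3, 9, 9, 4] 3 distinct, len 5
[4, 3, 9, 9, 4, 3] 3 distinct, len 6
[4, 3, 9, 9, 4, 3, 4] 3 distinct, len 7
[4, 3, 9, 9, 4, 3, 4, 4] 3 distinct, len 8
[4, 3, 9, 9, 4, 3, 4, 4, 3] 3 distinct, len 9
[4, 3, 4, 4, 3, 6] 3 distinct, len 6
[4, 3, 4, 4, 3, 6, 4] 3 distinct, len 7
[4, 3, 4, 4, 3, 6, 4, 6] 3 distinct, len 8
[4, 3, 4, 4, 3, 6, 4, 6, 6] 3 distinct, len 9
[6, 4, 6, 6, 5] 3 distinct, len 5
[6, 4, 6, 6, 5, 5] 3 distinct, len 6
[6, 6, 5, 5, 1] 3 distinct, len 5
[6, 6, 5, 5, 1, 6] 3 distinct, len 6
Longest length with ≤3 distinct: 9.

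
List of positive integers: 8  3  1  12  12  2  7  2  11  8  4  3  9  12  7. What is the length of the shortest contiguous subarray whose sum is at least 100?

15

add 8: running sum 8 < 100
add 3: running sum 11 < 100
add 1: running sum 12 < 100
add 12: running sum 24 < 100
add 12: running sum 36 < 100
add 2: running sum 38 < 100
add 7: running sum 45 < 100
add 2: running sum 47 < 100
add 11: running sum 58 < 100
add 8: running sum 66 < 100
add 4: running sum 70 < 100
add 3: running sum 73 < 100
add 9: running sum 82 < 100
add 12: running sum 94 < 100
add 7: shortest ending here [8, 3, 1, 12, 12, 2, 7, 2, 11, 8, 4, 3, 9, 12, 7] sum 101, len 15
Shortest qualifying length: 15.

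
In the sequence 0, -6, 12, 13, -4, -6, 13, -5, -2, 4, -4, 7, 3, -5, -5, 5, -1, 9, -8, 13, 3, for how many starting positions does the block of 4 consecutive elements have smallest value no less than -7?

15

0 -6 12 13 → min -6  ≥ -7 ✓
-6 12 13 -4 → min -6  ≥ -7 ✓
12 13 -4 -6 → min -6  ≥ -7 ✓
13 -4 -6 13 → min -6  ≥ -7 ✓
-4 -6 13 -5 → min -6  ≥ -7 ✓
-6 13 -5 -2 → min -6  ≥ -7 ✓
13 -5 -2 4 → min -5  ≥ -7 ✓
-5 -2 4 -4 → min -5  ≥ -7 ✓
-2 4 -4 7 → min -4  ≥ -7 ✓
4 -4 7 3 → min -4  ≥ -7 ✓
-4 7 3 -5 → min -5  ≥ -7 ✓
7 3 -5 -5 → min -5  ≥ -7 ✓
3 -5 -5 5 → min -5  ≥ -7 ✓
-5 -5 5 -1 → min -5  ≥ -7 ✓
-5 5 -1 9 → min -5  ≥ -7 ✓
5 -1 9 -8 → min -8
-1 9 -8 13 → min -8
9 -8 13 3 → min -8
15 windows satisfy the condition.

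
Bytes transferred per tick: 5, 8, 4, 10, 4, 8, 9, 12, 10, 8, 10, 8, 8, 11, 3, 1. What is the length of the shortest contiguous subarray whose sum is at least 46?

add 5: running sum 5 < 46
add 8: running sum 13 < 46
add 4: running sum 17 < 46
add 10: running sum 27 < 46
add 4: running sum 31 < 46
add 8: running sum 39 < 46
end 6: [5, 8, 4, 10, 4, 8, 9] sum 48, len 7
end 7: [4, 10, 4, 8, 9, 12] sum 47, len 6
end 8: [10, 4, 8, 9, 12, 10] sum 53, len 6
end 9: [8, 9, 12, 10, 8] sum 47, len 5
end 10: [9, 12, 10, 8, 10] sum 49, len 5
end 11: [12, 10, 8, 10, 8] sum 48, len 5
end 12: [12, 10, 8, 10, 8, 8] sum 56, len 6
end 13: [10, 8, 10, 8, 8, 11] sum 55, len 6
end 14: [8, 10, 8, 8, 11, 3] sum 48, len 6
end 15: [8, 10, 8, 8, 11, 3, 1] sum 49, len 7
Shortest qualifying length: 5.

5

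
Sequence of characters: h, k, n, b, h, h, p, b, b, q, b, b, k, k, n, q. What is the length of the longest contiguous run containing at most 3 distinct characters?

add h: window [h] (1 distinct), len 1
add k: window [h, k] (2 distinct), len 2
add n: window [h, k, n] (3 distinct), len 3
add b: window [k, n, b] (3 distinct), len 3
add h: window [n, b, h] (3 distinct), len 3
add h: window [n, b, h, h] (3 distinct), len 4
add p: window [b, h, h, p] (3 distinct), len 4
add b: window [b, h, h, p, b] (3 distinct), len 5
add b: window [b, h, h, p, b, b] (3 distinct), len 6
add q: window [p, b, b, q] (3 distinct), len 4
add b: window [p, b, b, q, b] (3 distinct), len 5
add b: window [p, b, b, q, b, b] (3 distinct), len 6
add k: window [b, b, q, b, b, k] (3 distinct), len 6
add k: window [b, b, q, b, b, k, k] (3 distinct), len 7
add n: window [b, b, k, k, n] (3 distinct), len 5
add q: window [k, k, n, q] (3 distinct), len 4
Longest length with ≤3 distinct: 7.

7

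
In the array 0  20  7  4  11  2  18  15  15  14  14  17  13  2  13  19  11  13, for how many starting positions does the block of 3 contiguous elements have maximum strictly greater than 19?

2

[0, 20, 7] → max 20  > 19 ✓
[20, 7, 4] → max 20  > 19 ✓
[7, 4, 11] → max 11
[4, 11, 2] → max 11
[11, 2, 18] → max 18
[2, 18, 15] → max 18
[18, 15, 15] → max 18
[15, 15, 14] → max 15
[15, 14, 14] → max 15
[14, 14, 17] → max 17
[14, 17, 13] → max 17
[17, 13, 2] → max 17
[13, 2, 13] → max 13
[2, 13, 19] → max 19
[13, 19, 11] → max 19
[19, 11, 13] → max 19
2 windows satisfy the condition.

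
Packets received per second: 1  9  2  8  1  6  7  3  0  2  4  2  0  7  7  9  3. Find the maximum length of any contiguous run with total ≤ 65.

Extend to the right; shrink from the left whenever the sum exceeds 65:
→ 1: sum 1, len 1
→ 9: sum 10, len 2
→ 2: sum 12, len 3
→ 8: sum 20, len 4
→ 1: sum 21, len 5
→ 6: sum 27, len 6
→ 7: sum 34, len 7
→ 3: sum 37, len 8
→ 0: sum 37, len 9
→ 2: sum 39, len 10
→ 4: sum 43, len 11
→ 2: sum 45, len 12
→ 0: sum 45, len 13
→ 7: sum 52, len 14
→ 7: sum 59, len 15
→ 9 (dropped 1, 9): sum 58, len 14
→ 3: sum 61, len 15
Longest length seen: 15.

15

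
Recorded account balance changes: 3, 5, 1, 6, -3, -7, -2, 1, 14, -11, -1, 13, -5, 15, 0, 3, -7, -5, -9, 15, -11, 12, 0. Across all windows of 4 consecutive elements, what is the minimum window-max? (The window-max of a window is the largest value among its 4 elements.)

[3, 5, 1, 6] → max 6
[5, 1, 6, -3] → max 6
[1, 6, -3, -7] → max 6
[6, -3, -7, -2] → max 6
[-3, -7, -2, 1] → max 1
[-7, -2, 1, 14] → max 14
[-2, 1, 14, -11] → max 14
[1, 14, -11, -1] → max 14
[14, -11, -1, 13] → max 14
[-11, -1, 13, -5] → max 13
[-1, 13, -5, 15] → max 15
[13, -5, 15, 0] → max 15
[-5, 15, 0, 3] → max 15
[15, 0, 3, -7] → max 15
[0, 3, -7, -5] → max 3
[3, -7, -5, -9] → max 3
[-7, -5, -9, 15] → max 15
[-5, -9, 15, -11] → max 15
[-9, 15, -11, 12] → max 15
[15, -11, 12, 0] → max 15
Minimum of these is 1.

1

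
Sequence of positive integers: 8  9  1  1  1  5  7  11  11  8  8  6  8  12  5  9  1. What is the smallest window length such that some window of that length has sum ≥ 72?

9

add 8: running sum 8 < 72
add 9: running sum 17 < 72
add 1: running sum 18 < 72
add 1: running sum 19 < 72
add 1: running sum 20 < 72
add 5: running sum 25 < 72
add 7: running sum 32 < 72
add 11: running sum 43 < 72
add 11: running sum 54 < 72
add 8: running sum 62 < 72
add 8: running sum 70 < 72
add 6: shortest ending here [8, 9, 1, 1, 1, 5, 7, 11, 11, 8, 8, 6] sum 76, len 12
add 8: shortest ending here [9, 1, 1, 1, 5, 7, 11, 11, 8, 8, 6, 8] sum 76, len 12
add 12: shortest ending here [5, 7, 11, 11, 8, 8, 6, 8, 12] sum 76, len 9
add 5: shortest ending here [7, 11, 11, 8, 8, 6, 8, 12, 5] sum 76, len 9
add 9: shortest ending here [11, 11, 8, 8, 6, 8, 12, 5, 9] sum 78, len 9
add 1: shortest ending here [11, 11, 8, 8, 6, 8, 12, 5, 9, 1] sum 79, len 10
Shortest qualifying length: 9.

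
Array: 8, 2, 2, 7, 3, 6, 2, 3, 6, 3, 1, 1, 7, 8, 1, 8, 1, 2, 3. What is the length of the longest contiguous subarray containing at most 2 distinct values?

Extend right; when distinct count exceeds 2, shrink from the left:
[8] 1 distinct, len 1
[8, 2] 2 distinct, len 2
[8, 2, 2] 2 distinct, len 3
[2, 2, 7] 2 distinct, len 3
[7, 3] 2 distinct, len 2
[3, 6] 2 distinct, len 2
[6, 2] 2 distinct, len 2
[2, 3] 2 distinct, len 2
[3, 6] 2 distinct, len 2
[3, 6, 3] 2 distinct, len 3
[3, 1] 2 distinct, len 2
[3, 1, 1] 2 distinct, len 3
[1, 1, 7] 2 distinct, len 3
[7, 8] 2 distinct, len 2
[8, 1] 2 distinct, len 2
[8, 1, 8] 2 distinct, len 3
[8, 1, 8, 1] 2 distinct, len 4
[1, 2] 2 distinct, len 2
[2, 3] 2 distinct, len 2
Longest length with ≤2 distinct: 4.

4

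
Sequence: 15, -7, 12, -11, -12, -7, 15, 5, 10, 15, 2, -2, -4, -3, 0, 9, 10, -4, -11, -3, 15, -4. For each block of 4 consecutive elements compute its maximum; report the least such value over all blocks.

15 -7 12 -11 → max 15
-7 12 -11 -12 → max 12
12 -11 -12 -7 → max 12
-11 -12 -7 15 → max 15
-12 -7 15 5 → max 15
-7 15 5 10 → max 15
15 5 10 15 → max 15
5 10 15 2 → max 15
10 15 2 -2 → max 15
15 2 -2 -4 → max 15
2 -2 -4 -3 → max 2
-2 -4 -3 0 → max 0
-4 -3 0 9 → max 9
-3 0 9 10 → max 10
0 9 10 -4 → max 10
9 10 -4 -11 → max 10
10 -4 -11 -3 → max 10
-4 -11 -3 15 → max 15
-11 -3 15 -4 → max 15
Least of these is 0.

0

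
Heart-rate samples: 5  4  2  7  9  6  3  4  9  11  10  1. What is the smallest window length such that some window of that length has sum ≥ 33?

add 5: running sum 5 < 33
add 4: running sum 9 < 33
add 2: running sum 11 < 33
add 7: running sum 18 < 33
add 9: running sum 27 < 33
end 5: [5, 4, 2, 7, 9, 6] sum 33, len 6
end 6: [5, 4, 2, 7, 9, 6, 3] sum 36, len 7
end 7: [4, 2, 7, 9, 6, 3, 4] sum 35, len 7
end 8: [7, 9, 6, 3, 4, 9] sum 38, len 6
end 9: [6, 3, 4, 9, 11] sum 33, len 5
end 10: [4, 9, 11, 10] sum 34, len 4
end 11: [4, 9, 11, 10, 1] sum 35, len 5
Shortest qualifying length: 4.

4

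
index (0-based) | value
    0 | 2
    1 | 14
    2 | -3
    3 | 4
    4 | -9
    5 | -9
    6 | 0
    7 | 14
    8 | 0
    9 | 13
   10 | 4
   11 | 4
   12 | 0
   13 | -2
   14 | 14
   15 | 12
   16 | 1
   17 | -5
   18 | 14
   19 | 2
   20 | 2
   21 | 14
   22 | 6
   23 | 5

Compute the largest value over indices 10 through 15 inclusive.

14

Elements at indices 10..15: 4, 4, 0, -2, 14, 12
max(4, 4, 0, -2, 14, 12) = 14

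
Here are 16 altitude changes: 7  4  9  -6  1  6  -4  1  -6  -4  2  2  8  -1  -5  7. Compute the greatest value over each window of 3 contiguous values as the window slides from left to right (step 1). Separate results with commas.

7 4 9 → max 9
4 9 -6 → max 9
9 -6 1 → max 9
-6 1 6 → max 6
1 6 -4 → max 6
6 -4 1 → max 6
-4 1 -6 → max 1
1 -6 -4 → max 1
-6 -4 2 → max 2
-4 2 2 → max 2
2 2 8 → max 8
2 8 -1 → max 8
8 -1 -5 → max 8
-1 -5 7 → max 7

9, 9, 9, 6, 6, 6, 1, 1, 2, 2, 8, 8, 8, 7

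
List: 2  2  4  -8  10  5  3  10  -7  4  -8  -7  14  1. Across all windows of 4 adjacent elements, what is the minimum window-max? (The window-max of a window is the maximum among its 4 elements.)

4

Window maxs for each of the 11 positions:
[2, 2, 4, -8] → max 4
[2, 4, -8, 10] → max 10
[4, -8, 10, 5] → max 10
[-8, 10, 5, 3] → max 10
[10, 5, 3, 10] → max 10
[5, 3, 10, -7] → max 10
[3, 10, -7, 4] → max 10
[10, -7, 4, -8] → max 10
[-7, 4, -8, -7] → max 4
[4, -8, -7, 14] → max 14
[-8, -7, 14, 1] → max 14
Minimum of these is 4.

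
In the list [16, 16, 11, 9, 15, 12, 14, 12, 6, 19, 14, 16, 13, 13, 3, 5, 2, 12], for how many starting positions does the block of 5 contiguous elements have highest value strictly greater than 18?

5

(16, 16, 11, 9, 15) → max 16
(16, 11, 9, 15, 12) → max 16
(11, 9, 15, 12, 14) → max 15
(9, 15, 12, 14, 12) → max 15
(15, 12, 14, 12, 6) → max 15
(12, 14, 12, 6, 19) → max 19  > 18 ✓
(14, 12, 6, 19, 14) → max 19  > 18 ✓
(12, 6, 19, 14, 16) → max 19  > 18 ✓
(6, 19, 14, 16, 13) → max 19  > 18 ✓
(19, 14, 16, 13, 13) → max 19  > 18 ✓
(14, 16, 13, 13, 3) → max 16
(16, 13, 13, 3, 5) → max 16
(13, 13, 3, 5, 2) → max 13
(13, 3, 5, 2, 12) → max 13
5 windows satisfy the condition.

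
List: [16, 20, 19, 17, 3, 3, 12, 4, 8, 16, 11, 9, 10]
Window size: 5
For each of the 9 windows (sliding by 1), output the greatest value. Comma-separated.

20, 20, 19, 17, 12, 16, 16, 16, 16

Sliding a size-5 window across the 13 values:
[16, 20, 19, 17, 3] → max 20
[20, 19, 17, 3, 3] → max 20
[19, 17, 3, 3, 12] → max 19
[17, 3, 3, 12, 4] → max 17
[3, 3, 12, 4, 8] → max 12
[3, 12, 4, 8, 16] → max 16
[12, 4, 8, 16, 11] → max 16
[4, 8, 16, 11, 9] → max 16
[8, 16, 11, 9, 10] → max 16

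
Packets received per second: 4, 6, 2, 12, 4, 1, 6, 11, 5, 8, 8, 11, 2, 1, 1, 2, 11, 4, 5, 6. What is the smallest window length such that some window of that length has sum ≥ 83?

14

add 4: running sum 4 < 83
add 6: running sum 10 < 83
add 2: running sum 12 < 83
add 12: running sum 24 < 83
add 4: running sum 28 < 83
add 1: running sum 29 < 83
add 6: running sum 35 < 83
add 11: running sum 46 < 83
add 5: running sum 51 < 83
add 8: running sum 59 < 83
add 8: running sum 67 < 83
add 11: running sum 78 < 83
add 2: running sum 80 < 83
add 1: running sum 81 < 83
add 1: running sum 82 < 83
add 2: shortest ending here [4, 6, 2, 12, 4, 1, 6, 11, 5, 8, 8, 11, 2, 1, 1, 2] sum 84, len 16
add 11: shortest ending here [12, 4, 1, 6, 11, 5, 8, 8, 11, 2, 1, 1, 2, 11] sum 83, len 14
add 4: shortest ending here [12, 4, 1, 6, 11, 5, 8, 8, 11, 2, 1, 1, 2, 11, 4] sum 87, len 15
add 5: shortest ending here [12, 4, 1, 6, 11, 5, 8, 8, 11, 2, 1, 1, 2, 11, 4, 5] sum 92, len 16
add 6: shortest ending here [4, 1, 6, 11, 5, 8, 8, 11, 2, 1, 1, 2, 11, 4, 5, 6] sum 86, len 16
Shortest qualifying length: 14.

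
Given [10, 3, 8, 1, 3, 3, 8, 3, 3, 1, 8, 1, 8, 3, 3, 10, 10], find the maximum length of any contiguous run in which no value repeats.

add 10: [10] len 1
add 3: [10, 3] len 2
add 8: [10, 3, 8] len 3
add 1: [10, 3, 8, 1] len 4
add 3 (repeat 3, move left end past it): [8, 1, 3] len 3
add 3 (repeat 3, move left end past it): [3] len 1
add 8: [3, 8] len 2
add 3 (repeat 3, move left end past it): [8, 3] len 2
add 3 (repeat 3, move left end past it): [3] len 1
add 1: [3, 1] len 2
add 8: [3, 1, 8] len 3
add 1 (repeat 1, move left end past it): [8, 1] len 2
add 8 (repeat 8, move left end past it): [1, 8] len 2
add 3: [1, 8, 3] len 3
add 3 (repeat 3, move left end past it): [3] len 1
add 10: [3, 10] len 2
add 10 (repeat 10, move left end past it): [10] len 1
Longest all-distinct length: 4.

4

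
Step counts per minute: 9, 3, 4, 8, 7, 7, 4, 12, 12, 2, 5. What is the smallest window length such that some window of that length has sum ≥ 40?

add 9: running sum 9 < 40
add 3: running sum 12 < 40
add 4: running sum 16 < 40
add 8: running sum 24 < 40
add 7: running sum 31 < 40
add 7: running sum 38 < 40
add 4: shortest ending here [9, 3, 4, 8, 7, 7, 4] sum 42, len 7
add 12: shortest ending here [4, 8, 7, 7, 4, 12] sum 42, len 6
add 12: shortest ending here [7, 7, 4, 12, 12] sum 42, len 5
add 2: shortest ending here [7, 7, 4, 12, 12, 2] sum 44, len 6
add 5: shortest ending here [7, 4, 12, 12, 2, 5] sum 42, len 6
Shortest qualifying length: 5.

5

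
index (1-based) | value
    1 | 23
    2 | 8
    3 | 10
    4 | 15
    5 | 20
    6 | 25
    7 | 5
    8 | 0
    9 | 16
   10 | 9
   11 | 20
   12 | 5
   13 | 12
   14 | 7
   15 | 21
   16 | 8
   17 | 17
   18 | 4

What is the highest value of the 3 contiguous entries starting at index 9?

20

Elements at indices 9..11: 16, 9, 20
max(16, 9, 20) = 20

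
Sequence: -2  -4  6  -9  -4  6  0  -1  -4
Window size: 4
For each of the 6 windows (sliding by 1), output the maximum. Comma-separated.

Sliding a size-4 window across the 9 values:
(-2, -4, 6, -9) → max 6
(-4, 6, -9, -4) → max 6
(6, -9, -4, 6) → max 6
(-9, -4, 6, 0) → max 6
(-4, 6, 0, -1) → max 6
(6, 0, -1, -4) → max 6

6, 6, 6, 6, 6, 6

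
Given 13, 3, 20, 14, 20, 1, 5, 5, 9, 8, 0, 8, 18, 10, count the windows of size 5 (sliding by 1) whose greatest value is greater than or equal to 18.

13 3 20 14 20 → max 20  ≥ 18 ✓
3 20 14 20 1 → max 20  ≥ 18 ✓
20 14 20 1 5 → max 20  ≥ 18 ✓
14 20 1 5 5 → max 20  ≥ 18 ✓
20 1 5 5 9 → max 20  ≥ 18 ✓
1 5 5 9 8 → max 9
5 5 9 8 0 → max 9
5 9 8 0 8 → max 9
9 8 0 8 18 → max 18  ≥ 18 ✓
8 0 8 18 10 → max 18  ≥ 18 ✓
7 windows satisfy the condition.

7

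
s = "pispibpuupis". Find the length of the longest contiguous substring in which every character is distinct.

4

[p] len 1
[p, i] len 2
[p, i, s] len 3
[i, s, p] len 3
[s, p, i] len 3
[s, p, i, b] len 4
[i, b, p] len 3
[i, b, p, u] len 4
[u] len 1
[u, p] len 2
[u, p, i] len 3
[u, p, i, s] len 4
Longest all-distinct length: 4.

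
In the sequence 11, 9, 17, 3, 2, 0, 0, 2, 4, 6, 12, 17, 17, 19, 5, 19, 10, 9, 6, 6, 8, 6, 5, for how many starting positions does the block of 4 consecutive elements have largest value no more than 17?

14

11 9 17 3 → max 17  ≤ 17 ✓
9 17 3 2 → max 17  ≤ 17 ✓
17 3 2 0 → max 17  ≤ 17 ✓
3 2 0 0 → max 3  ≤ 17 ✓
2 0 0 2 → max 2  ≤ 17 ✓
0 0 2 4 → max 4  ≤ 17 ✓
0 2 4 6 → max 6  ≤ 17 ✓
2 4 6 12 → max 12  ≤ 17 ✓
4 6 12 17 → max 17  ≤ 17 ✓
6 12 17 17 → max 17  ≤ 17 ✓
12 17 17 19 → max 19
17 17 19 5 → max 19
17 19 5 19 → max 19
19 5 19 10 → max 19
5 19 10 9 → max 19
19 10 9 6 → max 19
10 9 6 6 → max 10  ≤ 17 ✓
9 6 6 8 → max 9  ≤ 17 ✓
6 6 8 6 → max 8  ≤ 17 ✓
6 8 6 5 → max 8  ≤ 17 ✓
14 windows satisfy the condition.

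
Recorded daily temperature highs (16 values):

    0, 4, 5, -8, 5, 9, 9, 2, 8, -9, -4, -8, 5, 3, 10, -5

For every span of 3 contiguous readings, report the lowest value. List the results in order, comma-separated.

[0, 4, 5] → min 0
[4, 5, -8] → min -8
[5, -8, 5] → min -8
[-8, 5, 9] → min -8
[5, 9, 9] → min 5
[9, 9, 2] → min 2
[9, 2, 8] → min 2
[2, 8, -9] → min -9
[8, -9, -4] → min -9
[-9, -4, -8] → min -9
[-4, -8, 5] → min -8
[-8, 5, 3] → min -8
[5, 3, 10] → min 3
[3, 10, -5] → min -5

0, -8, -8, -8, 5, 2, 2, -9, -9, -9, -8, -8, 3, -5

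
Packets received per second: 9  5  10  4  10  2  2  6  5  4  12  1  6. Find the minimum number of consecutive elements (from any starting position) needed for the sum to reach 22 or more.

Extend right; whenever the sum reaches 22, record the length and shrink from the left:
add 9: running sum 9 < 22
add 5: running sum 14 < 22
end 2: [9, 5, 10] sum 24, len 3
end 3: [9, 5, 10, 4] sum 28, len 4
end 4: [10, 4, 10] sum 24, len 3
end 5: [10, 4, 10, 2] sum 26, len 4
end 6: [10, 4, 10, 2, 2] sum 28, len 5
end 7: [4, 10, 2, 2, 6] sum 24, len 5
end 8: [10, 2, 2, 6, 5] sum 25, len 5
end 9: [10, 2, 2, 6, 5, 4] sum 29, len 6
end 10: [6, 5, 4, 12] sum 27, len 4
end 11: [5, 4, 12, 1] sum 22, len 4
end 12: [4, 12, 1, 6] sum 23, len 4
Shortest qualifying length: 3.

3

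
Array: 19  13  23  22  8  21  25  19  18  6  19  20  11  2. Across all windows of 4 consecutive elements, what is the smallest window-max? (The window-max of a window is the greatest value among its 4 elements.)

19

[19, 13, 23, 22] → max 23
[13, 23, 22, 8] → max 23
[23, 22, 8, 21] → max 23
[22, 8, 21, 25] → max 25
[8, 21, 25, 19] → max 25
[21, 25, 19, 18] → max 25
[25, 19, 18, 6] → max 25
[19, 18, 6, 19] → max 19
[18, 6, 19, 20] → max 20
[6, 19, 20, 11] → max 20
[19, 20, 11, 2] → max 20
Smallest of these is 19.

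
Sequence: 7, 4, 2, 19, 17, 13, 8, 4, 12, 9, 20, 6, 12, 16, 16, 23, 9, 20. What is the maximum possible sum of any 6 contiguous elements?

Window sums for each of the 13 positions:
7 4 2 19 17 13 → sum 62
4 2 19 17 13 8 → sum 63
2 19 17 13 8 4 → sum 63
19 17 13 8 4 12 → sum 73
17 13 8 4 12 9 → sum 63
13 8 4 12 9 20 → sum 66
8 4 12 9 20 6 → sum 59
4 12 9 20 6 12 → sum 63
12 9 20 6 12 16 → sum 75
9 20 6 12 16 16 → sum 79
20 6 12 16 16 23 → sum 93
6 12 16 16 23 9 → sum 82
12 16 16 23 9 20 → sum 96
Maximum of these is 96.

96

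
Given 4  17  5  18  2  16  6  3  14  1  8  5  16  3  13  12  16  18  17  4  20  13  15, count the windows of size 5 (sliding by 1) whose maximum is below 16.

2

(4, 17, 5, 18, 2) → max 18
(17, 5, 18, 2, 16) → max 18
(5, 18, 2, 16, 6) → max 18
(18, 2, 16, 6, 3) → max 18
(2, 16, 6, 3, 14) → max 16
(16, 6, 3, 14, 1) → max 16
(6, 3, 14, 1, 8) → max 14  < 16 ✓
(3, 14, 1, 8, 5) → max 14  < 16 ✓
(14, 1, 8, 5, 16) → max 16
(1, 8, 5, 16, 3) → max 16
(8, 5, 16, 3, 13) → max 16
(5, 16, 3, 13, 12) → max 16
(16, 3, 13, 12, 16) → max 16
(3, 13, 12, 16, 18) → max 18
(13, 12, 16, 18, 17) → max 18
(12, 16, 18, 17, 4) → max 18
(16, 18, 17, 4, 20) → max 20
(18, 17, 4, 20, 13) → max 20
(17, 4, 20, 13, 15) → max 20
2 windows satisfy the condition.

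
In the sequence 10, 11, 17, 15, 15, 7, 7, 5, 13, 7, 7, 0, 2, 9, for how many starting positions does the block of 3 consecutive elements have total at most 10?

(10, 11, 17) → sum 38
(11, 17, 15) → sum 43
(17, 15, 15) → sum 47
(15, 15, 7) → sum 37
(15, 7, 7) → sum 29
(7, 7, 5) → sum 19
(7, 5, 13) → sum 25
(5, 13, 7) → sum 25
(13, 7, 7) → sum 27
(7, 7, 0) → sum 14
(7, 0, 2) → sum 9  ≤ 10 ✓
(0, 2, 9) → sum 11
1 window satisfy the condition.

1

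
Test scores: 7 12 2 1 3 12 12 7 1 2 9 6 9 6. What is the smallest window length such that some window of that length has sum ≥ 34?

4

add 7: running sum 7 < 34
add 12: running sum 19 < 34
add 2: running sum 21 < 34
add 1: running sum 22 < 34
add 3: running sum 25 < 34
add 12: shortest ending here [7, 12, 2, 1, 3, 12] sum 37, len 6
add 12: shortest ending here [12, 2, 1, 3, 12, 12] sum 42, len 6
add 7: shortest ending here [3, 12, 12, 7] sum 34, len 4
add 1: shortest ending here [3, 12, 12, 7, 1] sum 35, len 5
add 2: shortest ending here [12, 12, 7, 1, 2] sum 34, len 5
add 9: shortest ending here [12, 12, 7, 1, 2, 9] sum 43, len 6
add 6: shortest ending here [12, 7, 1, 2, 9, 6] sum 37, len 6
add 9: shortest ending here [7, 1, 2, 9, 6, 9] sum 34, len 6
add 6: shortest ending here [7, 1, 2, 9, 6, 9, 6] sum 40, len 7
Shortest qualifying length: 4.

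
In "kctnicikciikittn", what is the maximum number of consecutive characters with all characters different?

add k: [k] len 1
add c: [k, c] len 2
add t: [k, c, t] len 3
add n: [k, c, t, n] len 4
add i: [k, c, t, n, i] len 5
add c (repeat c, move left end past it): [t, n, i, c] len 4
add i (repeat i, move left end past it): [c, i] len 2
add k: [c, i, k] len 3
add c (repeat c, move left end past it): [i, k, c] len 3
add i (repeat i, move left end past it): [k, c, i] len 3
add i (repeat i, move left end past it): [i] len 1
add k: [i, k] len 2
add i (repeat i, move left end past it): [k, i] len 2
add t: [k, i, t] len 3
add t (repeat t, move left end past it): [t] len 1
add n: [t, n] len 2
Longest all-distinct length: 5.

5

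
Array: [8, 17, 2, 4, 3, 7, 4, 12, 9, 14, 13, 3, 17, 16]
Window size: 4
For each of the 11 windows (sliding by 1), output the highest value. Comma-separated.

(8, 17, 2, 4) → max 17
(17, 2, 4, 3) → max 17
(2, 4, 3, 7) → max 7
(4, 3, 7, 4) → max 7
(3, 7, 4, 12) → max 12
(7, 4, 12, 9) → max 12
(4, 12, 9, 14) → max 14
(12, 9, 14, 13) → max 14
(9, 14, 13, 3) → max 14
(14, 13, 3, 17) → max 17
(13, 3, 17, 16) → max 17

17, 17, 7, 7, 12, 12, 14, 14, 14, 17, 17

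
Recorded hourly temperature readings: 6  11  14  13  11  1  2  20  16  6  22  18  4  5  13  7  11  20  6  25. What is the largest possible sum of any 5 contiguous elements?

(6, 11, 14, 13, 11) → sum 55
(11, 14, 13, 11, 1) → sum 50
(14, 13, 11, 1, 2) → sum 41
(13, 11, 1, 2, 20) → sum 47
(11, 1, 2, 20, 16) → sum 50
(1, 2, 20, 16, 6) → sum 45
(2, 20, 16, 6, 22) → sum 66
(20, 16, 6, 22, 18) → sum 82
(16, 6, 22, 18, 4) → sum 66
(6, 22, 18, 4, 5) → sum 55
(22, 18, 4, 5, 13) → sum 62
(18, 4, 5, 13, 7) → sum 47
(4, 5, 13, 7, 11) → sum 40
(5, 13, 7, 11, 20) → sum 56
(13, 7, 11, 20, 6) → sum 57
(7, 11, 20, 6, 25) → sum 69
Largest of these is 82.

82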